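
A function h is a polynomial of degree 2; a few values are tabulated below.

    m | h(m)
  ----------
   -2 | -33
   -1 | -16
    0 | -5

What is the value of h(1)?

Write h(m) = am² + bm + c; the 3 given values yield a linear system in the 3 coefficients.
Solving, h(m) = -3m² + 8m - 5.
Then h(1) = 0.

0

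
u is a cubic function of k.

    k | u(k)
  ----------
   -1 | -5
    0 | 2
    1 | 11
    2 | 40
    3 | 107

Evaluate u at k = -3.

First differences: 7, 9, 29, 67. Second differences: 2, 20, 38. Third differences: 18, 18.
Level-3 differences are constant, so u has degree 3.
Fitting a degree-3 polynomial gives u(k) = 3k³ + k² + 5k + 2.
Then u(-3) = -85.

-85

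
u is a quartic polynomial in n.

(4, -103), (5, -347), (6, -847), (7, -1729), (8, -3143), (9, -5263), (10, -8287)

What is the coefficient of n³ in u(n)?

First differences: -244, -500, -882, -1414, -2120, -3024. Second differences: -256, -382, -532, -706, -904. Third differences: -126, -150, -174, -198. Fourth differences: -24, -24, -24.
Level-4 differences are constant, so u has degree 4.
Fitting a degree-4 polynomial gives u(n) = -n^4 + n³ + 8n² - 8n - 7.
The coefficient of n³ is 1.

1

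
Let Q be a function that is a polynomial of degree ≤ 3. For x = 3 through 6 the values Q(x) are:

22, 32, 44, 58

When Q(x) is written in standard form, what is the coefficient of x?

First differences: 10, 12, 14. Second differences: 2, 2.
Level-2 differences are constant, so Q has degree 2.
Fitting a degree-2 polynomial gives Q(x) = x² + 3x + 4.
The coefficient of x is 3.

3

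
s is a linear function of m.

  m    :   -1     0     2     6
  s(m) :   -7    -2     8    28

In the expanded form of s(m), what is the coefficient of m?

Write s(m) = am + b; the 4 given values yield a linear system in the 2 coefficients.
Solving, s(m) = 5m - 2.
The coefficient of m is 5.

5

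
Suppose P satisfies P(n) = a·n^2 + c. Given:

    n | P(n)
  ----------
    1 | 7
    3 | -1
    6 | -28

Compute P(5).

-17

From P(1) = 7 and P(3) = -1: 1a + c = 7 and 9a + c = -1.
Subtracting: 8a = -8, so a = -1; then c = 7 − (-1)·1 = 8.
So P(n) = -1n² + 8, and P(5) = -17.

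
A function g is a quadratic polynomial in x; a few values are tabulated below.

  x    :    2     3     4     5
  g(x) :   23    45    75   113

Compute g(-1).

First differences: 22, 30, 38. Second differences: 8, 8.
Level-2 differences are constant, so g has degree 2.
Fitting a degree-2 polynomial gives g(x) = 4x² + 2x + 3.
Then g(-1) = 5.

5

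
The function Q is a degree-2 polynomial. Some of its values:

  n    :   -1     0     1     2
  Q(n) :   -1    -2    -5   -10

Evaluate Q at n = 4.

-26

Write Q(n) = an² + bn + c; the 4 given values yield a linear system in the 3 coefficients.
Solving, Q(n) = -n² - 2n - 2.
Then Q(4) = -26.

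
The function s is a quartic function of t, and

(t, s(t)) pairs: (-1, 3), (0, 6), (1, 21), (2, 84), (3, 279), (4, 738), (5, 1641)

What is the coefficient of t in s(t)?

First differences: 3, 15, 63, 195, 459, 903. Second differences: 12, 48, 132, 264, 444. Third differences: 36, 84, 132, 180. Fourth differences: 48, 48, 48.
Level-4 differences are constant, so s has degree 4.
Fitting a degree-4 polynomial gives s(t) = 2t^4 + 2t³ + 4t² + 7t + 6.
The coefficient of t is 7.

7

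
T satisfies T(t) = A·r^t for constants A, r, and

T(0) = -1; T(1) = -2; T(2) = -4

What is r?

Consecutive ratio: -2/(-1) = 2, and -4/(-2) = 2, so r = 2.
Then A·2^0 = -1 gives A = -1, and T(t) = -1·2^t.

2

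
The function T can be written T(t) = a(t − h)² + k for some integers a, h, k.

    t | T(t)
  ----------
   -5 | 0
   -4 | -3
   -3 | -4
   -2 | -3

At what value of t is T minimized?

-3

First differences -3, -1, 1; second difference 2 = 2a, so a = 1.
Expanding, the t-coefficient is −2ah = -2h; matching it to the data gives h = -3, and then k = -4.
So T(t) = 1(t + 3)² − 4.
Hence h = -3.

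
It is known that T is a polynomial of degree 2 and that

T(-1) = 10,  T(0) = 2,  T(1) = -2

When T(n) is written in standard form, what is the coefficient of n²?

2

Write T(n) = an² + bn + c; the 3 given values yield a linear system in the 3 coefficients.
Solving, T(n) = 2n² - 6n + 2.
The coefficient of n² is 2.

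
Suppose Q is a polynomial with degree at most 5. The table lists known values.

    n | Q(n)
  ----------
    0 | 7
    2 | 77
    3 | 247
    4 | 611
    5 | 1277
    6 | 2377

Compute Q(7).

4067

Write Q(n) = an^5 + bn^4 + cn³ + dn² + en + p; the 6 given values yield a linear system in the 6 coefficients.
Solving, the leading coefficient vanishes, and Q(n) = n^4 + 4n³ + 6n² - n + 7.
Then Q(7) = 4067.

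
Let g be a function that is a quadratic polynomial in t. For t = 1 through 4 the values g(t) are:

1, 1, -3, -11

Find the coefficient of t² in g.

-2

First differences: 0, -4, -8. Second differences: -4, -4.
Level-2 differences are constant, so g has degree 2.
Fitting a degree-2 polynomial gives g(t) = -2t² + 6t - 3.
The coefficient of t² is -2.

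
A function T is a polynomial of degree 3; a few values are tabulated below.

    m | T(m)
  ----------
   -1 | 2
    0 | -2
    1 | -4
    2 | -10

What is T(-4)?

86

Write T(m) = am³ + bm² + cm + d; the 4 given values yield a linear system in the 4 coefficients.
Solving, T(m) = -m³ + m² - 2m - 2.
Then T(-4) = 86.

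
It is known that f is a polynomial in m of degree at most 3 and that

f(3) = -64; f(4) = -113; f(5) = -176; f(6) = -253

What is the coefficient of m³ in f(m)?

First differences: -49, -63, -77. Second differences: -14, -14.
Level-2 differences are constant, so f has degree 2.
Fitting a degree-2 polynomial gives f(m) = -7m² - 1.
The coefficient of m³ is 0.

0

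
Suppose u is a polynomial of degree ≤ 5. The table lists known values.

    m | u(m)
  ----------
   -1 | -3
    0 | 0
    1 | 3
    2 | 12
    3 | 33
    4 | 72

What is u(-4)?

First differences: 3, 3, 9, 21, 39. Second differences: 0, 6, 12, 18. Third differences: 6, 6, 6.
Level-3 differences are constant, so u has degree 3.
Fitting a degree-3 polynomial gives u(m) = m³ + 2m.
Then u(-4) = -72.

-72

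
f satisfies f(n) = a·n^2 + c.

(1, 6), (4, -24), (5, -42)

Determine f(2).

0

From f(1) = 6 and f(4) = -24: 1a + c = 6 and 16a + c = -24.
Subtracting: 15a = -30, so a = -2; then c = 6 − (-2)·1 = 8.
So f(n) = -2n² + 8, and f(2) = 0.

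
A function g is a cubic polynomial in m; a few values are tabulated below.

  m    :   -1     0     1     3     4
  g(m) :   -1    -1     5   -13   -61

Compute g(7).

-505

Write g(m) = am³ + bm² + cm + d; the 5 given values yield a linear system in the 4 coefficients.
Solving, g(m) = -2m³ + 3m² + 5m - 1.
Then g(7) = -505.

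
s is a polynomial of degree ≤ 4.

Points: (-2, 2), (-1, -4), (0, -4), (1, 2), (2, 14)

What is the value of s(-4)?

32

First differences: -6, 0, 6, 12. Second differences: 6, 6, 6.
Level-2 differences are constant, so s has degree 2.
Fitting a degree-2 polynomial gives s(n) = 3n² + 3n - 4.
Then s(-4) = 32.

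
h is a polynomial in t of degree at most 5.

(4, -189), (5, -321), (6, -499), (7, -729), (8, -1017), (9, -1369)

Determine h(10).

Write h(t) = at^5 + bt^4 + ct³ + dt² + et + p; the 6 given values yield a linear system in the 6 coefficients.
Solving, the top 2 coefficients vanish, and h(t) = -t³ - 8t² + t - 1.
Then h(10) = -1791.

-1791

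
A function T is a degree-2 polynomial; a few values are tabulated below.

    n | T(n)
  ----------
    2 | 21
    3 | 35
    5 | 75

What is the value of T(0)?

5

Write T(n) = an² + bn + c; the 3 given values yield a linear system in the 3 coefficients.
Solving, T(n) = 2n² + 4n + 5.
Then T(0) = 5.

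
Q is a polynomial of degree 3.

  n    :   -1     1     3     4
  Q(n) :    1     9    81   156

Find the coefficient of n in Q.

Write Q(n) = an³ + bn² + cn + d; the 4 given values yield a linear system in the 4 coefficients.
Solving, Q(n) = n³ + 5n² + 3n.
The coefficient of n is 3.

3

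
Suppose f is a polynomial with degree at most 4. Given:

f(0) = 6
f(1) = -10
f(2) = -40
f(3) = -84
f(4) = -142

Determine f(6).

-300

Write f(n) = an^4 + bn³ + cn² + dn + e; the 5 given values yield a linear system in the 5 coefficients.
Solving, the top 2 coefficients vanish, and f(n) = -7n² - 9n + 6.
Then f(6) = -300.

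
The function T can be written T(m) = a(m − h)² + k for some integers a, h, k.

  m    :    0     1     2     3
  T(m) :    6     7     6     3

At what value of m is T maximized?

1

First differences 1, -1, -3; second difference -2 = 2a, so a = -1.
Expanding, the m-coefficient is −2ah = 2h; matching it to the data gives h = 1, and then k = 7.
So T(m) = -1(m − 1)² + 7.
Hence h = 1.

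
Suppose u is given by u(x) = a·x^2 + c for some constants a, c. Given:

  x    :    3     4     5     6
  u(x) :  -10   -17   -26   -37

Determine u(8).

-65

From u(3) = -10 and u(4) = -17: 9a + c = -10 and 16a + c = -17.
Subtracting: 7a = -7, so a = -1; then c = -10 − (-1)·9 = -1.
So u(x) = -1x² − 1, and u(8) = -65.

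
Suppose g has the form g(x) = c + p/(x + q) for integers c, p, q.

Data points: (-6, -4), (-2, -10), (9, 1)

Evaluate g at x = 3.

5

(g(x) − c)(x + q) = p for each data point; the three points give a linear system in c and q, then p follows.
Solving: c = -1, q = 0, p = 18, so g(x) = -1 + 18/(x + 0).
Then g(3) = -1 + 18/3 = 5.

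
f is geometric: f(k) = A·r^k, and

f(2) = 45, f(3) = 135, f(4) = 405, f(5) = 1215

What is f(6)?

3645

Consecutive ratio: 135/45 = 3, and 405/135 = 3, so r = 3.
Then A·3^2 = 45 gives A = 5, and f(k) = 5·3^k.
f(6) = 5·3^6 = 3645.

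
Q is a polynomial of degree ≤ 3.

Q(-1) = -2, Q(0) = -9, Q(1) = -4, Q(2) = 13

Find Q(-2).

17

Write Q(k) = ak³ + bk² + ck + d; the 4 given values yield a linear system in the 4 coefficients.
Solving, the leading coefficient vanishes, and Q(k) = 6k² - k - 9.
Then Q(-2) = 17.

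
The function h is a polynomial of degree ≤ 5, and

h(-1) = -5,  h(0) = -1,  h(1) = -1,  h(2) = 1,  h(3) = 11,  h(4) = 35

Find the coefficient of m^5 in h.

0

First differences: 4, 0, 2, 10, 24. Second differences: -4, 2, 8, 14. Third differences: 6, 6, 6.
Level-3 differences are constant, so h has degree 3.
Fitting a degree-3 polynomial gives h(m) = m³ - 2m² + m - 1.
The coefficient of m^5 is 0.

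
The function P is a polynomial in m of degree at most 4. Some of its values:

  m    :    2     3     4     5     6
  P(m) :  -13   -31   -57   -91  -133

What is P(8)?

-241

First differences: -18, -26, -34, -42. Second differences: -8, -8, -8.
Level-2 differences are constant, so P has degree 2.
Fitting a degree-2 polynomial gives P(m) = -4m² + 2m - 1.
Then P(8) = -241.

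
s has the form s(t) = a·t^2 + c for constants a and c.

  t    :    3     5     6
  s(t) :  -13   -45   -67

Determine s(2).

-3

From s(3) = -13 and s(5) = -45: 9a + c = -13 and 25a + c = -45.
Subtracting: 16a = -32, so a = -2; then c = -13 − (-2)·9 = 5.
So s(t) = -2t² + 5, and s(2) = -3.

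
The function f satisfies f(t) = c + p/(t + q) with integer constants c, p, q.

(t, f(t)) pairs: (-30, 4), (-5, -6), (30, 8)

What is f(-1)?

(f(t) − c)(t + q) = p for each data point; the three points give a linear system in c and q, then p follows.
Solving: c = 6, q = 0, p = 60, so f(t) = 6 + 60/(t + 0).
Then f(-1) = 6 + 60/(-1) = -54.

-54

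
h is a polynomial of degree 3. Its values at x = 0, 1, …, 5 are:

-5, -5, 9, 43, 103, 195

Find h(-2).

Write h(x) = ax³ + bx² + cx + d; the 6 given values yield a linear system in the 4 coefficients.
Solving, h(x) = x³ + 4x² - 5x - 5.
Then h(-2) = 13.

13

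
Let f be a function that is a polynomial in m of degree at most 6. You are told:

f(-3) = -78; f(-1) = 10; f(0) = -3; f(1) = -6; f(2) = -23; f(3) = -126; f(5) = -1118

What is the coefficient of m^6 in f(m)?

Write f(m) = am^6 + bm^5 + cm^4 + dm³ + em² + pm + q; the 7 given values yield a linear system in the 7 coefficients.
Solving, the top 2 coefficients vanish, and f(m) = -2m^4 + 7m² - 8m - 3.
The coefficient of m^6 is 0.

0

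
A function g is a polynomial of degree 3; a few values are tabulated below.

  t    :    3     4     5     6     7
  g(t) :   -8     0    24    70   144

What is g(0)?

4

First differences: 8, 24, 46, 74. Second differences: 16, 22, 28. Third differences: 6, 6.
Level-3 differences are constant, so g has degree 3.
Fitting a degree-3 polynomial gives g(t) = t³ - 4t² - t + 4.
The constant term is g(0) = 4.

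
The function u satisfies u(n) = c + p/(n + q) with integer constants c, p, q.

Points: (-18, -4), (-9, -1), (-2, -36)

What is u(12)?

(u(n) − c)(n + q) = p for each data point; the three points give a linear system in c and q, then p follows.
Solving: c = -6, q = 3, p = -30, so u(n) = -6 − 30/(n + 3).
Then u(12) = -6 − 30/15 = -8.

-8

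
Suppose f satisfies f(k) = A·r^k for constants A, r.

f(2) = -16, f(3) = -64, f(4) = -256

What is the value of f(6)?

Consecutive ratio: -64/(-16) = 4, and -256/(-64) = 4, so r = 4.
Then A·4^2 = -16 gives A = -1, and f(k) = -1·4^k.
f(6) = -1·4^6 = -4096.

-4096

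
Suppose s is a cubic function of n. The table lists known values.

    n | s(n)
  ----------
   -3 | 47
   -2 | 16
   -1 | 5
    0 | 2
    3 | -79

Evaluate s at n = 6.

Write s(n) = an³ + bn² + cn + d; the 5 given values yield a linear system in the 4 coefficients.
Solving, s(n) = -2n³ - 2n² - 3n + 2.
Then s(6) = -520.

-520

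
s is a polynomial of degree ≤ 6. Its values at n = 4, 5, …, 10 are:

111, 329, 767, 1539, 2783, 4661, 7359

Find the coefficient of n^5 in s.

0

First differences: 218, 438, 772, 1244, 1878, 2698. Second differences: 220, 334, 472, 634, 820. Third differences: 114, 138, 162, 186. Fourth differences: 24, 24, 24.
Level-4 differences are constant, so s has degree 4.
Fitting a degree-4 polynomial gives s(n) = n^4 - 3n³ + 4n² - 4n - 1.
The coefficient of n^5 is 0.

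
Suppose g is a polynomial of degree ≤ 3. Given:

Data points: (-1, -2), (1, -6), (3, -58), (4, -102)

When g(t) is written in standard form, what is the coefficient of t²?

Write g(t) = at³ + bt² + ct + d; the 4 given values yield a linear system in the 4 coefficients.
Solving, the leading coefficient vanishes, and g(t) = -6t² - 2t + 2.
The coefficient of t² is -6.

-6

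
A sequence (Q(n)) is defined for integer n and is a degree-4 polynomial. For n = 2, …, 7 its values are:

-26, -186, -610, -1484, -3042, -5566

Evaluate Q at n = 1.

First differences: -160, -424, -874, -1558, -2524. Second differences: -264, -450, -684, -966. Third differences: -186, -234, -282. Fourth differences: -48, -48.
Level-4 differences are constant, so Q has degree 4.
Fitting a degree-4 polynomial gives Q(n) = -2n^4 - 3n³ + 5n² + 2n + 6.
Then Q(1) = 8.

8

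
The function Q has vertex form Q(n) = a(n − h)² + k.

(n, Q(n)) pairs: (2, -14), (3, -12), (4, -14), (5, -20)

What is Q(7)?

First differences 2, -2, -6; second difference -4 = 2a, so a = -2.
Expanding, the n-coefficient is −2ah = 4h; matching it to the data gives h = 3, and then k = -12.
So Q(n) = -2(n − 3)² − 12.
Q(7) = -2·4² − 12 = -44.

-44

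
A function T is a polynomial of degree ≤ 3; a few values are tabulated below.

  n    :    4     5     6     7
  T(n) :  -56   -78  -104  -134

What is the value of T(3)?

First differences: -22, -26, -30. Second differences: -4, -4.
Level-2 differences are constant, so T has degree 2.
Fitting a degree-2 polynomial gives T(n) = -2n² - 4n - 8.
Then T(3) = -38.

-38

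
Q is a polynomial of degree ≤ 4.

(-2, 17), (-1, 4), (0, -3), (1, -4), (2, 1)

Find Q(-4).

61

Write Q(t) = at^4 + bt³ + ct² + dt + e; the 5 given values yield a linear system in the 5 coefficients.
Solving, the top 2 coefficients vanish, and Q(t) = 3t² - 4t - 3.
Then Q(-4) = 61.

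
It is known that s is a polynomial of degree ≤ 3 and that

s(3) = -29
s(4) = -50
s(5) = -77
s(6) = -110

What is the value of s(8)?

-194

Write s(x) = ax³ + bx² + cx + d; the 4 given values yield a linear system in the 4 coefficients.
Solving, the leading coefficient vanishes, and s(x) = -3x² - 2.
Then s(8) = -194.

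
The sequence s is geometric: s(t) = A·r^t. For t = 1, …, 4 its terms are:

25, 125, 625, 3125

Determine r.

Consecutive ratio: 125/25 = 5, and 625/125 = 5, so r = 5.
Then A·5^1 = 25 gives A = 5, and s(t) = 5·5^t.

5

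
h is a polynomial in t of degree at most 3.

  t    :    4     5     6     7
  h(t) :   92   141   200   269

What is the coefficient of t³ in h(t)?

First differences: 49, 59, 69. Second differences: 10, 10.
Level-2 differences are constant, so h has degree 2.
Fitting a degree-2 polynomial gives h(t) = 5t² + 4t - 4.
The coefficient of t³ is 0.

0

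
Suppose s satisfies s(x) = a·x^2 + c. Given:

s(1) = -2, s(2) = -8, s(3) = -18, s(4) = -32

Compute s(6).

-72

From s(1) = -2 and s(2) = -8: 1a + c = -2 and 4a + c = -8.
Subtracting: 3a = -6, so a = -2; then c = -2 − (-2)·1 = 0.
So s(x) = -2x² + 0, and s(6) = -72.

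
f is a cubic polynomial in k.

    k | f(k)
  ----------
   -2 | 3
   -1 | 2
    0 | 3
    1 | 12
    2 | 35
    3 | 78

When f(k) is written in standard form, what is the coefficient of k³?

1

First differences: -1, 1, 9, 23, 43. Second differences: 2, 8, 14, 20. Third differences: 6, 6, 6.
Level-3 differences are constant, so f has degree 3.
Fitting a degree-3 polynomial gives f(k) = k³ + 4k² + 4k + 3.
The coefficient of k³ is 1.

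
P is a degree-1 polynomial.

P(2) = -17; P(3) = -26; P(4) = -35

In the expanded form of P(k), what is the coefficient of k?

-9

First differences: -9, -9.
Level-1 differences are constant, so P has degree 1.
Fitting a degree-1 polynomial gives P(k) = -9k + 1.
The coefficient of k is -9.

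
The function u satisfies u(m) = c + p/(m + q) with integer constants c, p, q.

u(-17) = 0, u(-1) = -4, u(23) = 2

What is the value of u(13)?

(u(m) − c)(m + q) = p for each data point; the three points give a linear system in c and q, then p follows.
Solving: c = 1, q = -3, p = 20, so u(m) = 1 + 20/(m − 3).
Then u(13) = 1 + 20/10 = 3.

3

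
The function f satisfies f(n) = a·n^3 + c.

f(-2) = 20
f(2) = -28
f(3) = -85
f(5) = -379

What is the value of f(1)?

From f(-2) = 20 and f(2) = -28: -8a + c = 20 and 8a + c = -28.
Subtracting: 16a = -48, so a = -3; then c = 20 − (-3)·(-8) = -4.
So f(n) = -3n³ − 4, and f(1) = -7.

-7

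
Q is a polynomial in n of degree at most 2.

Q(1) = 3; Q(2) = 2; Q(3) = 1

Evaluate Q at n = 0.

4

First differences: -1, -1.
Level-1 differences are constant, so Q has degree 1.
Fitting a degree-1 polynomial gives Q(n) = -n + 4.
Then Q(0) = 4.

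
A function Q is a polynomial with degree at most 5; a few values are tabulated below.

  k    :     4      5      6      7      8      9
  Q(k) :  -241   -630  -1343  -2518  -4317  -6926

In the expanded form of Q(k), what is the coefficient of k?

5

Write Q(k) = ak^5 + bk^4 + ck³ + dk² + ek + p; the 6 given values yield a linear system in the 6 coefficients.
Solving, the leading coefficient vanishes, and Q(k) = -k^4 - k³ + 4k² + 5k - 5.
The coefficient of k is 5.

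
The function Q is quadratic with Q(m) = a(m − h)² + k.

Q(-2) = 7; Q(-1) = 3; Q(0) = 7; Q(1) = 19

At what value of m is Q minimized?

-1

First differences -4, 4, 12; second difference 8 = 2a, so a = 4.
Expanding, the m-coefficient is −2ah = -8h; matching it to the data gives h = -1, and then k = 3.
So Q(m) = 4(m + 1)² + 3.
Hence h = -1.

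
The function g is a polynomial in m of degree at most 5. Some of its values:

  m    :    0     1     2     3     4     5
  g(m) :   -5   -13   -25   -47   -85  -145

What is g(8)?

-517

First differences: -8, -12, -22, -38, -60. Second differences: -4, -10, -16, -22. Third differences: -6, -6, -6.
Level-3 differences are constant, so g has degree 3.
Fitting a degree-3 polynomial gives g(m) = -m³ + m² - 8m - 5.
Then g(8) = -517.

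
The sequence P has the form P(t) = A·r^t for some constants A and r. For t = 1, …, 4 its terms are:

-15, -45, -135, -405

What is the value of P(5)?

Consecutive ratio: -45/(-15) = 3, and -135/(-45) = 3, so r = 3.
Then A·3^1 = -15 gives A = -5, and P(t) = -5·3^t.
P(5) = -5·3^5 = -1215.

-1215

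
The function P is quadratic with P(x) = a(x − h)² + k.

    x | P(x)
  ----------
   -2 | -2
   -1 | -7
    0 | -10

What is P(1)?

First differences -5, -3; second difference 2 = 2a, so a = 1.
Expanding, the x-coefficient is −2ah = -2h; matching it to the data gives h = 1, and then k = -11.
So P(x) = 1(x − 1)² − 11.
P(1) = 1·0² − 11 = -11.

-11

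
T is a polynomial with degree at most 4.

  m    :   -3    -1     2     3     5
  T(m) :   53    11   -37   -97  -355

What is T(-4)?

113

Write T(m) = am^4 + bm³ + cm² + dm + e; the 5 given values yield a linear system in the 5 coefficients.
Solving, the leading coefficient vanishes, and T(m) = -2m³ - 3m² - 7m + 5.
Then T(-4) = 113.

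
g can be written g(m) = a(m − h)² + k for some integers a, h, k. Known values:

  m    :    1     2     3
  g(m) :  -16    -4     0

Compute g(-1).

First differences 12, 4; second difference -8 = 2a, so a = -4.
Expanding, the m-coefficient is −2ah = 8h; matching it to the data gives h = 3, and then k = 0.
So g(m) = -4(m − 3)² + 0.
g(-1) = -4·(-4)² + 0 = -64.

-64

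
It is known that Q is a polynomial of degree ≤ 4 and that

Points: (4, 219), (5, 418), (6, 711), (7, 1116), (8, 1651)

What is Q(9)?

Write Q(k) = ak^4 + bk³ + ck² + dk + e; the 5 given values yield a linear system in the 5 coefficients.
Solving, the leading coefficient vanishes, and Q(k) = 3k³ + 2k² - 2k + 3.
Then Q(9) = 2334.

2334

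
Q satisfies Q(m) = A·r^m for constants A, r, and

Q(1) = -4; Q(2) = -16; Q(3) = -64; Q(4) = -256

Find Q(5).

Consecutive ratio: -16/(-4) = 4, and -64/(-16) = 4, so r = 4.
Then A·4^1 = -4 gives A = -1, and Q(m) = -1·4^m.
Q(5) = -1·4^5 = -1024.

-1024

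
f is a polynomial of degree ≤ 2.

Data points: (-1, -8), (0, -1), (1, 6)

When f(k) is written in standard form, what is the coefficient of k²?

First differences: 7, 7.
Level-1 differences are constant, so f has degree 1.
Fitting a degree-1 polynomial gives f(k) = 7k - 1.
The coefficient of k² is 0.

0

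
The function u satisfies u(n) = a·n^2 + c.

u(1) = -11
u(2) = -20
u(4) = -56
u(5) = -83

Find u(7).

-155

From u(1) = -11 and u(2) = -20: 1a + c = -11 and 4a + c = -20.
Subtracting: 3a = -9, so a = -3; then c = -11 − (-3)·1 = -8.
So u(n) = -3n² − 8, and u(7) = -155.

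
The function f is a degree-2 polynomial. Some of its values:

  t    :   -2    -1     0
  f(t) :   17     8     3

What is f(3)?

12

Write f(t) = at² + bt + c; the 3 given values yield a linear system in the 3 coefficients.
Solving, f(t) = 2t² - 3t + 3.
Then f(3) = 12.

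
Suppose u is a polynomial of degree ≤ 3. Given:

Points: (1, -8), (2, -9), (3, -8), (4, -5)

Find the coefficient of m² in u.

First differences: -1, 1, 3. Second differences: 2, 2.
Level-2 differences are constant, so u has degree 2.
Fitting a degree-2 polynomial gives u(m) = m² - 4m - 5.
The coefficient of m² is 1.

1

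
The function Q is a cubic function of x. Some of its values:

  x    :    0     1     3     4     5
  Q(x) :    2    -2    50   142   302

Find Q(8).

1370

Write Q(x) = ax³ + bx² + cx + d; the 5 given values yield a linear system in the 4 coefficients.
Solving, Q(x) = 3x³ - 2x² - 5x + 2.
Then Q(8) = 1370.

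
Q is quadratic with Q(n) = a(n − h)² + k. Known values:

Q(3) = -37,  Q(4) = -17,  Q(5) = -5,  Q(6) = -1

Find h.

First differences 20, 12, 4; second difference -8 = 2a, so a = -4.
Expanding, the n-coefficient is −2ah = 8h; matching it to the data gives h = 6, and then k = -1.
So Q(n) = -4(n − 6)² − 1.
Hence h = 6.

6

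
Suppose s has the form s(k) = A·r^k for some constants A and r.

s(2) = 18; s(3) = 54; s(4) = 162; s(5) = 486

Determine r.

Consecutive ratio: 54/18 = 3, and 162/54 = 3, so r = 3.
Then A·3^2 = 18 gives A = 2, and s(k) = 2·3^k.

3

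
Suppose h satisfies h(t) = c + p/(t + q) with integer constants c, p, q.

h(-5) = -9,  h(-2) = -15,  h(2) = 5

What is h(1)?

(h(t) − c)(t + q) = p for each data point; the three points give a linear system in c and q, then p follows.
Solving: c = -5, q = 0, p = 20, so h(t) = -5 + 20/(t + 0).
Then h(1) = -5 + 20/1 = 15.

15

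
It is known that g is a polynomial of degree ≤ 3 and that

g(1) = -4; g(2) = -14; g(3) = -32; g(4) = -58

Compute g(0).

First differences: -10, -18, -26. Second differences: -8, -8.
Level-2 differences are constant, so g has degree 2.
Fitting a degree-2 polynomial gives g(n) = -4n² + 2n - 2.
Then g(0) = -2.

-2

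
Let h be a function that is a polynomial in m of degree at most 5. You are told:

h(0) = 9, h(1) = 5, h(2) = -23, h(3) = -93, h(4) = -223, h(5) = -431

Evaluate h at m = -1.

Write h(m) = am^5 + bm^4 + cm³ + dm² + em + p; the 6 given values yield a linear system in the 6 coefficients.
Solving, the top 2 coefficients vanish, and h(m) = -3m³ - 3m² + 2m + 9.
Then h(-1) = 7.

7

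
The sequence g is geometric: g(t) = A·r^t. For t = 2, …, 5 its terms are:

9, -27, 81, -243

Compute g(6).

Consecutive ratio: -27/9 = -3, and 81/(-27) = -3, so r = -3.
Then A·(-3)^2 = 9 gives A = 1, and g(t) = 1·(-3)^t.
g(6) = 1·(-3)^6 = 729.

729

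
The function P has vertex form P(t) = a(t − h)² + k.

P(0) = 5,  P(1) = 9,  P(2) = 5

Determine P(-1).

First differences 4, -4; second difference -8 = 2a, so a = -4.
Expanding, the t-coefficient is −2ah = 8h; matching it to the data gives h = 1, and then k = 9.
So P(t) = -4(t − 1)² + 9.
P(-1) = -4·(-2)² + 9 = -7.

-7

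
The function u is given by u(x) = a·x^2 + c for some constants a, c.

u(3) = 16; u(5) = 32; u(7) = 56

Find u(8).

71

From u(3) = 16 and u(5) = 32: 9a + c = 16 and 25a + c = 32.
Subtracting: 16a = 16, so a = 1; then c = 16 − 1·9 = 7.
So u(x) = 1x² + 7, and u(8) = 71.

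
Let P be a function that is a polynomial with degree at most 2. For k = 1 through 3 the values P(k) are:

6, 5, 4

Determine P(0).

7

First differences: -1, -1.
Level-1 differences are constant, so P has degree 1.
Fitting a degree-1 polynomial gives P(k) = -k + 7.
Then P(0) = 7.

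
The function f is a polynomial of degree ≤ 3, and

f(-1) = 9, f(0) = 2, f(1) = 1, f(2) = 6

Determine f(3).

First differences: -7, -1, 5. Second differences: 6, 6.
Level-2 differences are constant, so f has degree 2.
Extending the table by one column gives the next first difference 11, so f(3) = 6 + 11 = 17.

17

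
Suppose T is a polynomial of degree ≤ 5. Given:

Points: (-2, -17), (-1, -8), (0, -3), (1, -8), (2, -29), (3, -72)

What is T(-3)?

-24

First differences: 9, 5, -5, -21, -43. Second differences: -4, -10, -16, -22. Third differences: -6, -6, -6.
Level-3 differences are constant, so T has degree 3.
Fitting a degree-3 polynomial gives T(k) = -k³ - 5k² + k - 3.
Then T(-3) = -24.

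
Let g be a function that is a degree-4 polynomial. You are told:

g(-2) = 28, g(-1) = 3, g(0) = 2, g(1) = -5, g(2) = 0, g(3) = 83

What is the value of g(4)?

358

First differences: -25, -1, -7, 5, 83. Second differences: 24, -6, 12, 78. Third differences: -30, 18, 66. Fourth differences: 48, 48.
Level-4 differences are constant, so g has degree 4.
Fitting a degree-4 polynomial gives g(n) = 2n^4 - n³ - 5n² - 3n + 2.
Then g(4) = 358.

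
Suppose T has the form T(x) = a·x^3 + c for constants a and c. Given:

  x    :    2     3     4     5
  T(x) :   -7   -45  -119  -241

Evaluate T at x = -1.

11

From T(2) = -7 and T(3) = -45: 8a + c = -7 and 27a + c = -45.
Subtracting: 19a = -38, so a = -2; then c = -7 − (-2)·8 = 9.
So T(x) = -2x³ + 9, and T(-1) = 11.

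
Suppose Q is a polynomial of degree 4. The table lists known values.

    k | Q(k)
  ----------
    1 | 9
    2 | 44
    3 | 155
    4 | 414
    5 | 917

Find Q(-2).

0

Write Q(k) = ak^4 + bk³ + ck² + dk + e; the 5 given values yield a linear system in the 5 coefficients.
Solving, Q(k) = k^4 + 2k³ + k² + 3k + 2.
Then Q(-2) = 0.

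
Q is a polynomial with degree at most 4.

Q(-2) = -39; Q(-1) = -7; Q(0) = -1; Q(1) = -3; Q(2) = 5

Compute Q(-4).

First differences: 32, 6, -2, 8. Second differences: -26, -8, 10. Third differences: 18, 18.
Level-3 differences are constant, so Q has degree 3.
Fitting a degree-3 polynomial gives Q(k) = 3k³ - 4k² - k - 1.
Then Q(-4) = -253.

-253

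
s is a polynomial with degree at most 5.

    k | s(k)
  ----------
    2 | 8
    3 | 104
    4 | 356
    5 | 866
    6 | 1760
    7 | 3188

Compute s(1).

First differences: 96, 252, 510, 894, 1428. Second differences: 156, 258, 384, 534. Third differences: 102, 126, 150. Fourth differences: 24, 24.
Level-4 differences are constant, so s has degree 4.
Fitting a degree-4 polynomial gives s(k) = k^4 + 3k³ - 4k² - 6k - 4.
Then s(1) = -10.

-10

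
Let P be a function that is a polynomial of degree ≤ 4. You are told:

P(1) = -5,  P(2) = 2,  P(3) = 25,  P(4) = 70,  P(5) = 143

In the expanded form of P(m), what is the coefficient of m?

-6

First differences: 7, 23, 45, 73. Second differences: 16, 22, 28. Third differences: 6, 6.
Level-3 differences are constant, so P has degree 3.
Fitting a degree-3 polynomial gives P(m) = m³ + 2m² - 6m - 2.
The coefficient of m is -6.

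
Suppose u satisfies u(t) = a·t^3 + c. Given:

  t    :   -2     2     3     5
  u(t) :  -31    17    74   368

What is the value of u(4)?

185

From u(-2) = -31 and u(2) = 17: -8a + c = -31 and 8a + c = 17.
Subtracting: 16a = 48, so a = 3; then c = -31 − 3·(-8) = -7.
So u(t) = 3t³ − 7, and u(4) = 185.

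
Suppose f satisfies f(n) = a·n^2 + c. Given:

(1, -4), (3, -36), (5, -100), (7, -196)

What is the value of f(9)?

-324

From f(1) = -4 and f(3) = -36: 1a + c = -4 and 9a + c = -36.
Subtracting: 8a = -32, so a = -4; then c = -4 − (-4)·1 = 0.
So f(n) = -4n² + 0, and f(9) = -324.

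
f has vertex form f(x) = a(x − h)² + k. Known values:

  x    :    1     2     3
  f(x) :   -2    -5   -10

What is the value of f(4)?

First differences -3, -5; second difference -2 = 2a, so a = -1.
Expanding, the x-coefficient is −2ah = 2h; matching it to the data gives h = 0, and then k = -1.
So f(x) = -1(x + 0)² − 1.
f(4) = -1·4² − 1 = -17.

-17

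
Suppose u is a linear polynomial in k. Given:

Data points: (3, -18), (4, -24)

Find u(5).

Write u(k) = ak + b; the 2 given values yield a linear system in the 2 coefficients.
Solving, u(k) = -6k.
Then u(5) = -30.

-30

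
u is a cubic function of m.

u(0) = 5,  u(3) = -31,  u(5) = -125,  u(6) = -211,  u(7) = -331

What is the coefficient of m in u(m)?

Write u(m) = am³ + bm² + cm + d; the 5 given values yield a linear system in the 4 coefficients.
Solving, u(m) = -m³ + m² - 6m + 5.
The coefficient of m is -6.

-6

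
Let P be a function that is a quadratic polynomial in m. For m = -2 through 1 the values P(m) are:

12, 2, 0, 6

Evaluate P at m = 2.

20

First differences: -10, -2, 6. Second differences: 8, 8.
Level-2 differences are constant, so P has degree 2.
Extending the table by one column gives the next first difference 14, so P(2) = 6 + 14 = 20.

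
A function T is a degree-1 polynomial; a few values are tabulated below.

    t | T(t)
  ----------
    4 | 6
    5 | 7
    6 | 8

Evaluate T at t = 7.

Write T(t) = at + b; the 3 given values yield a linear system in the 2 coefficients.
Solving, T(t) = t + 2.
Then T(7) = 9.

9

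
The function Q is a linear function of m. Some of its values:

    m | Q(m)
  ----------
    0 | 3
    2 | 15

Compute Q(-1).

-3

Write Q(m) = am + b; the 2 given values yield a linear system in the 2 coefficients.
Solving, Q(m) = 6m + 3.
Then Q(-1) = -3.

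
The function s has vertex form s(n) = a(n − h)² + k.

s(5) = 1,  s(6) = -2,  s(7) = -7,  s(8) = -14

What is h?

4

First differences -3, -5, -7; second difference -2 = 2a, so a = -1.
Expanding, the n-coefficient is −2ah = 2h; matching it to the data gives h = 4, and then k = 2.
So s(n) = -1(n − 4)² + 2.
Hence h = 4.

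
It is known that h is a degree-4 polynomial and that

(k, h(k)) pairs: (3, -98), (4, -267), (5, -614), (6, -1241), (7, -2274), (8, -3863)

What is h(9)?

First differences: -169, -347, -627, -1033, -1589. Second differences: -178, -280, -406, -556. Third differences: -102, -126, -150. Fourth differences: -24, -24.
Level-4 differences are constant, so h has degree 4.
Fitting a degree-4 polynomial gives h(k) = -k^4 + k³ - 4k² - 3k + 1.
Then h(9) = -6182.

-6182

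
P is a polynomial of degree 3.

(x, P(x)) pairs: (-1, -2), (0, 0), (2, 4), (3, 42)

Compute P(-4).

Write P(x) = ax³ + bx² + cx + d; the 4 given values yield a linear system in the 4 coefficients.
Solving, P(x) = 3x³ - 3x² - 4x.
Then P(-4) = -224.

-224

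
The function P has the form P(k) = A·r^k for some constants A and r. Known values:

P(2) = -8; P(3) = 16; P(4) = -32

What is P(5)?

64

Consecutive ratio: 16/(-8) = -2, and -32/16 = -2, so r = -2.
Then A·(-2)^2 = -8 gives A = -2, and P(k) = -2·(-2)^k.
P(5) = -2·(-2)^5 = 64.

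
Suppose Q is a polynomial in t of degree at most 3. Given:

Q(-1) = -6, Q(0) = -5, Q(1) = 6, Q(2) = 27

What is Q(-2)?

3

First differences: 1, 11, 21. Second differences: 10, 10.
Level-2 differences are constant, so Q has degree 2.
Fitting a degree-2 polynomial gives Q(t) = 5t² + 6t - 5.
Then Q(-2) = 3.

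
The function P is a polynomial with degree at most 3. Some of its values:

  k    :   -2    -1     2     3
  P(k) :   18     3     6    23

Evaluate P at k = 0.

-4

Write P(k) = ak³ + bk² + ck + d; the 4 given values yield a linear system in the 4 coefficients.
Solving, the leading coefficient vanishes, and P(k) = 4k² - 3k - 4.
Then P(0) = -4.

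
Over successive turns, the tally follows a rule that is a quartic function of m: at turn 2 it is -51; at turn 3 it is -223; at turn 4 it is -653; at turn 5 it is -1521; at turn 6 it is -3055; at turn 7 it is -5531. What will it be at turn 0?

Write the value at m as Q(m).
First differences: -172, -430, -868, -1534, -2476. Second differences: -258, -438, -666, -942. Third differences: -180, -228, -276. Fourth differences: -48, -48.
Level-4 differences are constant, so Q has degree 4.
Fitting a degree-4 polynomial gives Q(m) = -2m^4 - 2m³ - m² + m - 1.
Then Q(0) = -1.

-1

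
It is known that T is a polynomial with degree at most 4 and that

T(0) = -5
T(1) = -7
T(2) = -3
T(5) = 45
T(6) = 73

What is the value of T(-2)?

17

Write T(k) = ak^4 + bk³ + ck² + dk + e; the 5 given values yield a linear system in the 5 coefficients.
Solving, the top 2 coefficients vanish, and T(k) = 3k² - 5k - 5.
Then T(-2) = 17.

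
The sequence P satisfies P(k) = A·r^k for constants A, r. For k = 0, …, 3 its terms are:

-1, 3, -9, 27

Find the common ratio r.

Consecutive ratio: 3/(-1) = -3, and -9/3 = -3, so r = -3.
Then A·(-3)^0 = -1 gives A = -1, and P(k) = -1·(-3)^k.

-3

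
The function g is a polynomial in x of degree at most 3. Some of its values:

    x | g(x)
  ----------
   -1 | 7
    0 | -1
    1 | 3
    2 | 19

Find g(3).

47

First differences: -8, 4, 16. Second differences: 12, 12.
Level-2 differences are constant, so g has degree 2.
Extending the table by one column gives the next first difference 28, so g(3) = 19 + 28 = 47.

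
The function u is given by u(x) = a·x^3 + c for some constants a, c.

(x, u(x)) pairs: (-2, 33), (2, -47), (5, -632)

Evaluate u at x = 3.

From u(-2) = 33 and u(2) = -47: -8a + c = 33 and 8a + c = -47.
Subtracting: 16a = -80, so a = -5; then c = 33 − (-5)·(-8) = -7.
So u(x) = -5x³ − 7, and u(3) = -142.

-142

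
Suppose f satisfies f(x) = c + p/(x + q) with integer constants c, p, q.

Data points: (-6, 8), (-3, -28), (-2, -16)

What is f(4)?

-7

(f(x) − c)(x + q) = p for each data point; the three points give a linear system in c and q, then p follows.
Solving: c = -4, q = 4, p = -24, so f(x) = -4 − 24/(x + 4).
Then f(4) = -4 − 24/8 = -7.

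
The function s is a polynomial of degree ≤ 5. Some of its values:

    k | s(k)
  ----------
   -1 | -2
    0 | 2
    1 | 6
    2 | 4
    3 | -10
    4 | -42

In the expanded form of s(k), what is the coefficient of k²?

0

First differences: 4, 4, -2, -14, -32. Second differences: 0, -6, -12, -18. Third differences: -6, -6, -6.
Level-3 differences are constant, so s has degree 3.
Fitting a degree-3 polynomial gives s(k) = -k³ + 5k + 2.
The coefficient of k² is 0.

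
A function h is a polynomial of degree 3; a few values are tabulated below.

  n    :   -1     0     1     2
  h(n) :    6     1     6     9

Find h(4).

Write h(n) = an³ + bn² + cn + d; the 4 given values yield a linear system in the 4 coefficients.
Solving, h(n) = -2n³ + 5n² + 2n + 1.
Then h(4) = -39.

-39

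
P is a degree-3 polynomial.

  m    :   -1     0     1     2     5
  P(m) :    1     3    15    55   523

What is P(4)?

Write P(m) = am³ + bm² + cm + d; the 5 given values yield a linear system in the 4 coefficients.
Solving, P(m) = 3m³ + 5m² + 4m + 3.
Then P(4) = 291.

291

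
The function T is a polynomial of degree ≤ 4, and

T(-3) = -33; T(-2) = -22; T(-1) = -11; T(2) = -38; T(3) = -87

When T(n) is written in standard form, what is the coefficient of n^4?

0

Write T(n) = an^4 + bn³ + cn² + dn + e; the 5 given values yield a linear system in the 5 coefficients.
Solving, the leading coefficient vanishes, and T(n) = -n³ - 6n² - 6.
The coefficient of n^4 is 0.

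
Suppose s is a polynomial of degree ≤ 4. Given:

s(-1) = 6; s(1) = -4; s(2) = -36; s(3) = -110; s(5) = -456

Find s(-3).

Write s(t) = at^4 + bt³ + ct² + dt + e; the 5 given values yield a linear system in the 5 coefficients.
Solving, the leading coefficient vanishes, and s(t) = -3t³ - 3t² - 2t + 4.
Then s(-3) = 64.

64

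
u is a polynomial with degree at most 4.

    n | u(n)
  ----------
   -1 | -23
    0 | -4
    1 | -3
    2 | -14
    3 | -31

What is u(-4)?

-248

First differences: 19, 1, -11, -17. Second differences: -18, -12, -6. Third differences: 6, 6.
Level-3 differences are constant, so u has degree 3.
Fitting a degree-3 polynomial gives u(n) = n³ - 9n² + 9n - 4.
Then u(-4) = -248.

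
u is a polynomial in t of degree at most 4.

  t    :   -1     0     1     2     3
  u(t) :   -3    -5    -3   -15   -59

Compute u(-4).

207

First differences: -2, 2, -12, -44. Second differences: 4, -14, -32. Third differences: -18, -18.
Level-3 differences are constant, so u has degree 3.
Fitting a degree-3 polynomial gives u(t) = -3t³ + 2t² + 3t - 5.
Then u(-4) = 207.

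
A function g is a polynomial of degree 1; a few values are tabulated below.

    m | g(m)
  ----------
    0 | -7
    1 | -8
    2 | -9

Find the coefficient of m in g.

Write g(m) = am + b; the 3 given values yield a linear system in the 2 coefficients.
Solving, g(m) = -m - 7.
The coefficient of m is -1.

-1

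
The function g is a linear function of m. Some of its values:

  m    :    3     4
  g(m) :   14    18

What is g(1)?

6

Write g(m) = am + b; the 2 given values yield a linear system in the 2 coefficients.
Solving, g(m) = 4m + 2.
Then g(1) = 6.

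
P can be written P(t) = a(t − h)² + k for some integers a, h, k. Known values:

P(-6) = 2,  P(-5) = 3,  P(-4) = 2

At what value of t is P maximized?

-5

First differences 1, -1; second difference -2 = 2a, so a = -1.
Expanding, the t-coefficient is −2ah = 2h; matching it to the data gives h = -5, and then k = 3.
So P(t) = -1(t + 5)² + 3.
Hence h = -5.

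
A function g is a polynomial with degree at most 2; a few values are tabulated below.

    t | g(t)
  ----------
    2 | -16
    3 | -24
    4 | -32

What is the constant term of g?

First differences: -8, -8.
Level-1 differences are constant, so g has degree 1.
Fitting a degree-1 polynomial gives g(t) = -8t.
The constant term is g(0) = 0.

0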